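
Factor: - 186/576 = -2^( - 5 ) * 3^( - 1) * 31^1 = - 31/96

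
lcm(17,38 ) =646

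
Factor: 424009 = 29^1*14621^1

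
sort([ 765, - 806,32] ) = [ - 806,32,765 ]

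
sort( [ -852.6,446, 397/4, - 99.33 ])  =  [ -852.6, - 99.33 , 397/4,446]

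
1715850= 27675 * 62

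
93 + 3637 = 3730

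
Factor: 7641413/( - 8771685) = - 587801/674745 = - 3^(-1)*5^(-1) * 29^1*20269^1*44983^ ( - 1) 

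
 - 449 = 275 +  - 724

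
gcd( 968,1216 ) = 8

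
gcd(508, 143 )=1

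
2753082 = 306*8997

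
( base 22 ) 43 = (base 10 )91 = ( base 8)133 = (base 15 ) 61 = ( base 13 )70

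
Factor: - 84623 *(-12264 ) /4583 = 1037816472/4583 = 2^3 * 3^1 * 7^3*11^1*73^1 * 157^1*  4583^( - 1)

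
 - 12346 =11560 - 23906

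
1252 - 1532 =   -  280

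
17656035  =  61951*285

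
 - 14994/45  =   - 1666/5= - 333.20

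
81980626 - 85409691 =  -3429065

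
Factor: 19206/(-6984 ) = -11/4 = - 2^( - 2 )*11^1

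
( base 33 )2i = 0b1010100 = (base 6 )220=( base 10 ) 84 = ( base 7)150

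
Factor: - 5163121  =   - 17^1*303713^1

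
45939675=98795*465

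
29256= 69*424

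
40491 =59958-19467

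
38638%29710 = 8928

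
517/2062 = 517/2062 = 0.25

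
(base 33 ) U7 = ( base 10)997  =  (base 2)1111100101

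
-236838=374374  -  611212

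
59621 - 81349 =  - 21728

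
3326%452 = 162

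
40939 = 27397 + 13542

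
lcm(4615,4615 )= 4615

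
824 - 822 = 2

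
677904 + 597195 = 1275099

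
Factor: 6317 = 6317^1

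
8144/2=4072 = 4072.00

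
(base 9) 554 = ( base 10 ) 454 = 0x1c6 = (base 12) 31a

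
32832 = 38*864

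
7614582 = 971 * 7842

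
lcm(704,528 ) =2112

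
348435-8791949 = -8443514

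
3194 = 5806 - 2612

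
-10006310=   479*(  -  20890)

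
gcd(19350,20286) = 18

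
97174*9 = 874566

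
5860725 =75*78143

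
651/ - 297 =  - 217/99 = - 2.19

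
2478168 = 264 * 9387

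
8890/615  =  14 + 56/123 = 14.46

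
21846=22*993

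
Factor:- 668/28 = -167/7 = - 7^(-1) * 167^1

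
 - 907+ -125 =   -  1032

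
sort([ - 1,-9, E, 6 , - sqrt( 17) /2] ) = [ - 9, - sqrt( 17)/2  , - 1,E,6] 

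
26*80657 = 2097082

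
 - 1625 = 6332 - 7957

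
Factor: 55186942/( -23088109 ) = - 2^1 * 11^( -1)*29^1 * 89^1* 257^( -1)*8167^( - 1 )*10691^1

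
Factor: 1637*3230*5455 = 28843367050 = 2^1*5^2*17^1 *19^1*1091^1*1637^1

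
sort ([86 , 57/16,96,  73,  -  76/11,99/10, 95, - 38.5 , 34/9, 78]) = [ - 38.5,-76/11,57/16, 34/9, 99/10, 73,78 , 86,95 , 96]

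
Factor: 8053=8053^1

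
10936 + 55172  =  66108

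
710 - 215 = 495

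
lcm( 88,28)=616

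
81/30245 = 81/30245 = 0.00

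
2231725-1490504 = 741221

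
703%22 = 21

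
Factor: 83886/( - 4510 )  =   - 3^1 * 5^(  -  1 )*31^1=- 93/5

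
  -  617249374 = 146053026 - 763302400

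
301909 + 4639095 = 4941004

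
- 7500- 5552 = - 13052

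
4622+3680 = 8302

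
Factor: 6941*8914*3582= 2^2*3^2*11^1* 199^1*631^1*4457^1 = 221625769068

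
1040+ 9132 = 10172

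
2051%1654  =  397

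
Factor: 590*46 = 2^2*5^1*23^1*59^1 = 27140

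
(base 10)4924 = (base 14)1b1a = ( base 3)20202101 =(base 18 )f3a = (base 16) 133C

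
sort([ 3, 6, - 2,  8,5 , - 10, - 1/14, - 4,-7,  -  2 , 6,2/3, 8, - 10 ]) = [ - 10 , -10, - 7,- 4, - 2, - 2, - 1/14,  2/3,3 , 5,6 , 6,8 , 8 ] 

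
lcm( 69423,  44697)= 3262881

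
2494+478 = 2972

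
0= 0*966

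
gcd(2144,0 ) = 2144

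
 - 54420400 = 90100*( - 604)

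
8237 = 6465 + 1772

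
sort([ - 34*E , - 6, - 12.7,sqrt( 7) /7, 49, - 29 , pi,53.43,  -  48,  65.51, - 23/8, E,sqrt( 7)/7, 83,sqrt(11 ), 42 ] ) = [ - 34*E, - 48 , - 29, - 12.7, - 6,-23/8, sqrt( 7 ) /7, sqrt( 7 ) /7, E, pi , sqrt(11 ),42,49,53.43,  65.51,83] 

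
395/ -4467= - 395/4467 = -0.09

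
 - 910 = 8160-9070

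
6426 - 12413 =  - 5987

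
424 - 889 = - 465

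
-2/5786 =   -  1 + 2892/2893 = - 0.00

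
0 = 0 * 380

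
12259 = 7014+5245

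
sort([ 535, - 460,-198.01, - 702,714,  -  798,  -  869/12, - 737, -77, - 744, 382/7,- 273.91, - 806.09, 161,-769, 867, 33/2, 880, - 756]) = [ - 806.09,-798, - 769,  -  756, - 744, - 737,- 702, - 460 , - 273.91,-198.01, - 77, - 869/12, 33/2 , 382/7, 161,535, 714,867  ,  880] 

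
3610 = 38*95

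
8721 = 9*969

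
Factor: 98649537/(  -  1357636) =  - 2^( - 2)*3^1*157^1* 29921^1* 48487^( - 1) = -  14092791/193948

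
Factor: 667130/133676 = 2^(- 1)*5^1*23^(-1)*1453^( - 1)*66713^1 = 333565/66838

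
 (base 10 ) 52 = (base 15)37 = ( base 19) 2E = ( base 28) 1o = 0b110100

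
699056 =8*87382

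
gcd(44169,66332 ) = 1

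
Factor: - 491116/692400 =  - 122779/173100= -2^( - 2)*3^(-1)*5^( - 2)*59^1*577^(-1)*2081^1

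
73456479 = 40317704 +33138775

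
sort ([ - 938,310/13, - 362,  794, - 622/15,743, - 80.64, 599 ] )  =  [-938, - 362, - 80.64, - 622/15,  310/13, 599,743,794] 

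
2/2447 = 2/2447 = 0.00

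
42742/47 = 909 + 19/47 = 909.40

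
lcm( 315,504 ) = 2520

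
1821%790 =241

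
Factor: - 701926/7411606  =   - 1583^( - 1)*2341^( - 1)*350963^1 = - 350963/3705803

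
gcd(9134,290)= 2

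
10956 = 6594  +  4362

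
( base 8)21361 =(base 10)8945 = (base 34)7p3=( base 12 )5215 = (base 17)1dg3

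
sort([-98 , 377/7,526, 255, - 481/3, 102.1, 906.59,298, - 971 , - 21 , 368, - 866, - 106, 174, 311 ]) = [ - 971 , - 866,-481/3, - 106 , - 98 ,- 21,377/7,  102.1,174, 255,298,311, 368, 526,  906.59 ]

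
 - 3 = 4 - 7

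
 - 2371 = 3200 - 5571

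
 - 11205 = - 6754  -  4451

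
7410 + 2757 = 10167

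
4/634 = 2/317 = 0.01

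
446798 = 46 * 9713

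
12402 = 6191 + 6211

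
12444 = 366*34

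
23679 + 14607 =38286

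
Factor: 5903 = 5903^1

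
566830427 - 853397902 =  - 286567475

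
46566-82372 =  - 35806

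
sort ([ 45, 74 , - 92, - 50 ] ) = [-92, - 50,  45,74 ]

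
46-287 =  - 241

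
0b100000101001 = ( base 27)2NA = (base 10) 2089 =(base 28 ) 2ih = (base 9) 2771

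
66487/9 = 7387  +  4/9 = 7387.44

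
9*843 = 7587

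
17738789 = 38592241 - 20853452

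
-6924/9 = -770 + 2/3 = - 769.33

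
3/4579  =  3/4579 = 0.00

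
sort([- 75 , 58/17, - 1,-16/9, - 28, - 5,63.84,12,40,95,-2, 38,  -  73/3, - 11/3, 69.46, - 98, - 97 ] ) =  [ - 98, - 97, - 75,-28, - 73/3,-5, - 11/3 , - 2,-16/9, - 1,58/17,12, 38, 40, 63.84,69.46,95] 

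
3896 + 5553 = 9449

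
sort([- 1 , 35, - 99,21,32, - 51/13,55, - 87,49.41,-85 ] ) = [ - 99, - 87, - 85, - 51/13,-1,21, 32, 35,  49.41,55] 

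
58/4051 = 58/4051 = 0.01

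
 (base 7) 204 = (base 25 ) 42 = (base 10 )102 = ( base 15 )6c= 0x66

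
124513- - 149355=273868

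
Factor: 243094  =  2^1*121547^1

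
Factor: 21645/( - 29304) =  - 2^( - 3)*5^1*11^( - 1)*13^1 =- 65/88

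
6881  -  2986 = 3895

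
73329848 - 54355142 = 18974706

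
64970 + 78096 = 143066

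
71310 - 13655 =57655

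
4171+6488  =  10659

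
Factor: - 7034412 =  - 2^2*  3^1*7^1*11^1*23^1 * 331^1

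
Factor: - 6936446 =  - 2^1*  11^2*28663^1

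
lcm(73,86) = 6278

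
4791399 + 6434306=11225705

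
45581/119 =383 + 4/119 = 383.03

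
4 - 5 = -1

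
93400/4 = 23350 = 23350.00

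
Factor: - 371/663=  - 3^( - 1 )*7^1*13^( - 1)*17^(-1)*53^1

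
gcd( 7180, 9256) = 4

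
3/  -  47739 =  - 1/15913 = - 0.00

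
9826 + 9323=19149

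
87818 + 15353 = 103171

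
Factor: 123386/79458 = 3^( - 1 ) *41^( - 1)*191^1 = 191/123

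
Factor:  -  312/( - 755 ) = 2^3* 3^1*5^( - 1)*13^1 * 151^( - 1)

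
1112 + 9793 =10905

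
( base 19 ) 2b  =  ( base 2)110001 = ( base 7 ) 100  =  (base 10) 49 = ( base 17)2F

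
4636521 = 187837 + 4448684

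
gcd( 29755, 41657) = 5951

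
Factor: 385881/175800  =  2^ ( - 3)*5^( - 2)*439^1 = 439/200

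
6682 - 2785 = 3897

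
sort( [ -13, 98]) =[ - 13, 98]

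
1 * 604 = 604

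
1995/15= 133  =  133.00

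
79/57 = 79/57 = 1.39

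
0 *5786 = 0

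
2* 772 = 1544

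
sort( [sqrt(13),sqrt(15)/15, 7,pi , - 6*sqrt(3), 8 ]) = [- 6*sqrt( 3),  sqrt(15 )/15  ,  pi, sqrt( 13),  7,8]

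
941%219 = 65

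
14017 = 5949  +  8068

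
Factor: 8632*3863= 33345416= 2^3*13^1  *  83^1 * 3863^1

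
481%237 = 7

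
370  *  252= 93240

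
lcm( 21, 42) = 42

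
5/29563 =5/29563 = 0.00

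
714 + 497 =1211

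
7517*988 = 7426796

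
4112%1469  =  1174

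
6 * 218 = 1308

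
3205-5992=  - 2787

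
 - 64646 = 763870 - 828516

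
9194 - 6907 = 2287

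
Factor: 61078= 2^1*30539^1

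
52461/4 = 52461/4  =  13115.25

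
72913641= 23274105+49639536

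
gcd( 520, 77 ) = 1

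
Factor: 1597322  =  2^1 * 269^1*2969^1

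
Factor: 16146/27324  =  13/22 = 2^( - 1)*11^( - 1 )*13^1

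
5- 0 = 5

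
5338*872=4654736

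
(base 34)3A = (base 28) 40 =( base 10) 112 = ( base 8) 160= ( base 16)70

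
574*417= 239358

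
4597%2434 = 2163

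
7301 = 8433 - 1132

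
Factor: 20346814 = 2^1*10173407^1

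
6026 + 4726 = 10752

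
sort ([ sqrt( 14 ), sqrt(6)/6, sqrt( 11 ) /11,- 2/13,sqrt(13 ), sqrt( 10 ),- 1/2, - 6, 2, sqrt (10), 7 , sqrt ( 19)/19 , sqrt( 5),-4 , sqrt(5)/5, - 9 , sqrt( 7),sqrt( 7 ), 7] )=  [ - 9,  -  6, - 4, - 1/2,- 2/13,sqrt (19 )/19, sqrt(11 )/11, sqrt(6)/6,sqrt(5)/5,2, sqrt( 5),sqrt (7),sqrt ( 7),sqrt(10), sqrt( 10),sqrt(13),sqrt( 14) , 7,7]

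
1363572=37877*36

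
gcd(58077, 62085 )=3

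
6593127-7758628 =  - 1165501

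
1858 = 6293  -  4435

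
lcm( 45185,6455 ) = 45185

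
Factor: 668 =2^2*167^1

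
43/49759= 43/49759=0.00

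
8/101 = 8/101  =  0.08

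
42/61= 42/61 = 0.69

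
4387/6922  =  4387/6922 = 0.63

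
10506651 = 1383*7597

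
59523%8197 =2144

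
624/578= 1  +  23/289 =1.08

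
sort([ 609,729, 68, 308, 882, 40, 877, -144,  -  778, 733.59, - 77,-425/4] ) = [ - 778, - 144, - 425/4, - 77, 40,68,308,609, 729, 733.59, 877 , 882 ] 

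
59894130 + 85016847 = 144910977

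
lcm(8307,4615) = 41535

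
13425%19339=13425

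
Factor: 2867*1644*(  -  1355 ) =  - 6386586540 =- 2^2* 3^1*5^1*47^1*61^1*137^1*271^1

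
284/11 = 25  +  9/11  =  25.82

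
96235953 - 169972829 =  - 73736876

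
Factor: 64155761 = 19^1*  3376619^1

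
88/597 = 88/597= 0.15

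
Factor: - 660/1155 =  - 2^2*7^( -1)   =  - 4/7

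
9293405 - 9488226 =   -  194821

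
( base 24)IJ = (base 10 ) 451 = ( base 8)703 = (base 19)14E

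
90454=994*91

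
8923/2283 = 8923/2283 = 3.91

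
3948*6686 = 26396328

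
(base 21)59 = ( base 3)11020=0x72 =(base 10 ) 114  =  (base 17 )6c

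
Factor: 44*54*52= 2^5 * 3^3 * 11^1*13^1 = 123552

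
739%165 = 79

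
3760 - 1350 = 2410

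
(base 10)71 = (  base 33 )25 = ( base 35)21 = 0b1000111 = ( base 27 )2h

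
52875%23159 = 6557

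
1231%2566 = 1231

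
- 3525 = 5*( - 705 )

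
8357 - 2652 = 5705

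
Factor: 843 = 3^1 * 281^1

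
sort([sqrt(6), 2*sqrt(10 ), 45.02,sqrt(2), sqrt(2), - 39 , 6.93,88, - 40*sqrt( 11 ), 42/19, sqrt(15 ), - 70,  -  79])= [-40*sqrt(11), - 79, - 70, - 39,sqrt(2), sqrt(2), 42/19, sqrt( 6), sqrt( 15), 2*sqrt( 10),6.93,45.02, 88]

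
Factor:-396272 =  - 2^4*24767^1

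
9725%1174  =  333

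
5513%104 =1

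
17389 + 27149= 44538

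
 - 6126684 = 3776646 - 9903330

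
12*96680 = 1160160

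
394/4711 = 394/4711 = 0.08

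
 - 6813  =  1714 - 8527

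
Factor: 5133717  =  3^2*570413^1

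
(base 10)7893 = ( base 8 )17325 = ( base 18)1669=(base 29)9b5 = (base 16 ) 1ed5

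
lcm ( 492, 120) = 4920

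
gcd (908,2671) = 1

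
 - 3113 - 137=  - 3250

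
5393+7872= 13265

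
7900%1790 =740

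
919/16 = 57+7/16=57.44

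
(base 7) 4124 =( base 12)9BB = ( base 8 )2637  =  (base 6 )10355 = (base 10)1439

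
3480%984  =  528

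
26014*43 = 1118602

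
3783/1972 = 3783/1972 = 1.92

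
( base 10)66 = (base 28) 2a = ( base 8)102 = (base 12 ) 56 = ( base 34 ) 1W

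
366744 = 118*3108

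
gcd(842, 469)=1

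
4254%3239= 1015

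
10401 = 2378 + 8023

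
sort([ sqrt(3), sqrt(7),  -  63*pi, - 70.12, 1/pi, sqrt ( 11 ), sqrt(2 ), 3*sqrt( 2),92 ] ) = [ - 63 *pi, - 70.12 , 1/pi, sqrt( 2 ), sqrt(3 ), sqrt( 7),sqrt(11), 3*sqrt( 2 ) , 92 ]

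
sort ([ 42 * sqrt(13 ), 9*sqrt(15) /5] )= [ 9*sqrt( 15)/5,42*sqrt( 13)]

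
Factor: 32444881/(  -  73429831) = -7^1*23^1*29^1* 6949^1*73429831^( - 1)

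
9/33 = 3/11 = 0.27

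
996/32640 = 83/2720 =0.03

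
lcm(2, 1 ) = 2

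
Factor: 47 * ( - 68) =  - 3196 = - 2^2  *  17^1*47^1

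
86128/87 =86128/87= 989.98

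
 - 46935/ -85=552+3/17 = 552.18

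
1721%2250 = 1721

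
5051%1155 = 431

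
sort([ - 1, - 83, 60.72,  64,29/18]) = [ - 83, - 1,  29/18,  60.72 , 64 ] 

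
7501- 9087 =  - 1586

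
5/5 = 1 = 1.00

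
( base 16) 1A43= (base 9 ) 10200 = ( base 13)30a2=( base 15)1ED3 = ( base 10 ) 6723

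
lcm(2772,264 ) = 5544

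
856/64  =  107/8 = 13.38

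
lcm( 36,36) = 36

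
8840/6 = 4420/3=1473.33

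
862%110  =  92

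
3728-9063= -5335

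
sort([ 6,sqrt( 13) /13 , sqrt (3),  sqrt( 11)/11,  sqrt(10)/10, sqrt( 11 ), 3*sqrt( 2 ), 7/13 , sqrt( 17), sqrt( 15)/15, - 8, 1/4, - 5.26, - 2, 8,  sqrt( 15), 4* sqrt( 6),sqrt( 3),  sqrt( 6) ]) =[-8,  -  5.26,-2,1/4, sqrt( 15)/15, sqrt( 13)/13,sqrt(11) /11,sqrt(10 )/10, 7/13,  sqrt( 3), sqrt( 3 ), sqrt( 6 ),sqrt( 11),sqrt( 15),sqrt( 17 ),3*sqrt(2), 6,8,4*sqrt (6 ) ]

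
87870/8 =10983 + 3/4 = 10983.75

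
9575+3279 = 12854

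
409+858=1267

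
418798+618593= 1037391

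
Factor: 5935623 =3^1*1978541^1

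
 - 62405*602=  - 37567810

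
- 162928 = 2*( - 81464 ) 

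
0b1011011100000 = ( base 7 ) 23034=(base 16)16e0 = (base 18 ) 1016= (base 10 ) 5856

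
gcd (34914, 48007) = 1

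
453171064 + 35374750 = 488545814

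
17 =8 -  - 9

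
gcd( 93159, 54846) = 99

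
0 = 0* 88823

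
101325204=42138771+59186433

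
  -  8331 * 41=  - 341571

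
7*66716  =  467012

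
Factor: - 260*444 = - 2^4*3^1*5^1*13^1*37^1 = - 115440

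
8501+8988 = 17489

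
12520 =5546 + 6974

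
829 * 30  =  24870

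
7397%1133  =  599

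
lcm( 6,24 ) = 24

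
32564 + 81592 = 114156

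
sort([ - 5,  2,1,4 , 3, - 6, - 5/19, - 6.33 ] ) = [ - 6.33, - 6, - 5, - 5/19,  1,2, 3 , 4]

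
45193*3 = 135579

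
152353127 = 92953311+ 59399816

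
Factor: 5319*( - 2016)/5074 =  - 5361552/2537 = - 2^4*3^5*7^1*43^( - 1 )* 59^( - 1)*197^1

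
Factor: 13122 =2^1*3^8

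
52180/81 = 52180/81 =644.20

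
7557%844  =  805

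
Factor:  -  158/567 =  - 2^1*3^( - 4) * 7^(  -  1)  *79^1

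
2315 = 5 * 463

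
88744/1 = 88744 =88744.00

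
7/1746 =7/1746=0.00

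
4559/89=4559/89=   51.22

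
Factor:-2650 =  - 2^1 * 5^2*53^1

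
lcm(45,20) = 180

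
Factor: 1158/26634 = 1/23=23^( - 1)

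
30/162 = 5/27 = 0.19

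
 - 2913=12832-15745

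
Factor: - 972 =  - 2^2*3^5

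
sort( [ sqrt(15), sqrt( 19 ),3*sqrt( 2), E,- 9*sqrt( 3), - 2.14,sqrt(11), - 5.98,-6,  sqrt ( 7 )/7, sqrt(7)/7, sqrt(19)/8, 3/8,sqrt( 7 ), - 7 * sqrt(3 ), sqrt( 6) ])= [ - 9 * sqrt(3 ),  -  7*sqrt(3), - 6, - 5.98, - 2.14 , 3/8, sqrt(7 ) /7,sqrt(7 ) /7,sqrt( 19)/8,sqrt( 6), sqrt(7),E,sqrt(11) , sqrt( 15 ), 3*sqrt(2),sqrt(19)] 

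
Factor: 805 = 5^1*7^1 *23^1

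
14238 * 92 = 1309896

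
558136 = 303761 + 254375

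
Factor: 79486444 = 2^2  *  83^1*239417^1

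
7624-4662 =2962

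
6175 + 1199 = 7374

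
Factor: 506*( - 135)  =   - 2^1*3^3*5^1*11^1*23^1   =  -68310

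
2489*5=12445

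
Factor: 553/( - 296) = - 2^( - 3 ) * 7^1*37^( - 1)*79^1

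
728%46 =38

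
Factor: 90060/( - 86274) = -2^1*3^ (  -  1)*5^1*19^1*79^1*4793^(  -  1) = -15010/14379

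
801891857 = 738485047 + 63406810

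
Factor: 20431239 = 3^1*179^1*38047^1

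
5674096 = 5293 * 1072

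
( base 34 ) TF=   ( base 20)2A1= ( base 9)1332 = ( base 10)1001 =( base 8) 1751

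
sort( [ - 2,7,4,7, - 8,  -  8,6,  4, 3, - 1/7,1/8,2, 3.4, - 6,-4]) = [ - 8, - 8,-6, - 4, - 2, - 1/7, 1/8 , 2,3,3.4,4, 4, 6, 7, 7 ] 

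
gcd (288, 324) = 36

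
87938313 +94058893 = 181997206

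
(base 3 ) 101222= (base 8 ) 450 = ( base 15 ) 14B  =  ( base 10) 296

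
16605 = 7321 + 9284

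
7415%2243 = 686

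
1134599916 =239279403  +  895320513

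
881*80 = 70480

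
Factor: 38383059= 3^1*11^1*13^1*17^1* 19^1*277^1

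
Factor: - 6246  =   - 2^1*3^2 * 347^1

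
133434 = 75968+57466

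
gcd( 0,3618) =3618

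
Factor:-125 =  - 5^3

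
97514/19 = 97514/19=5132.32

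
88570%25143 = 13141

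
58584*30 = 1757520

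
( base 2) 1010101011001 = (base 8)12531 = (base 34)4OP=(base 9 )7442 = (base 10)5465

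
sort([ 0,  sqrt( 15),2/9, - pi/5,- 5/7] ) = [ - 5/7, - pi/5, 0,  2/9, sqrt( 15 )]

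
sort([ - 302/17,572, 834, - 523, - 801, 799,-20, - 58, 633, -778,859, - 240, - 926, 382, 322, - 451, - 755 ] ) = [-926,- 801, - 778, - 755, - 523, - 451, - 240,-58, - 20, - 302/17,  322, 382,572 , 633,799,834, 859 ]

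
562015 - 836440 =-274425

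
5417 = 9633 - 4216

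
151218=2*75609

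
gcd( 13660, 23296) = 4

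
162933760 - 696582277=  - 533648517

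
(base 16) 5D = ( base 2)1011101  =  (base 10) 93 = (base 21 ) 49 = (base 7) 162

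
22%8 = 6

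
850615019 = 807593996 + 43021023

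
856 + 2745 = 3601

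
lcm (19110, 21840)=152880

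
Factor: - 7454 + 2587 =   -  4867 = - 31^1*157^1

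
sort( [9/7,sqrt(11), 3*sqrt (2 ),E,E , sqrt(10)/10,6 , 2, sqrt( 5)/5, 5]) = [sqrt( 10)/10, sqrt( 5)/5,9/7,2,E, E,sqrt (11), 3*sqrt(2 ), 5,  6 ] 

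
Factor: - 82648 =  - 2^3*10331^1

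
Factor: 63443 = 63443^1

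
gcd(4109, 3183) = 1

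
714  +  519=1233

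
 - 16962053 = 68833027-85795080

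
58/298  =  29/149 = 0.19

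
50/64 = 25/32 = 0.78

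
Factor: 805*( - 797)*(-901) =578068085 = 5^1*7^1* 17^1*23^1*53^1 * 797^1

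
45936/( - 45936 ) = -1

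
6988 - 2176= 4812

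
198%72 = 54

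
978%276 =150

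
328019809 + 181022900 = 509042709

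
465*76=35340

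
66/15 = 22/5 = 4.40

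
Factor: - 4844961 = -3^3* 11^2*1483^1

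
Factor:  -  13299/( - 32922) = 143/354 = 2^( - 1)*3^(-1)*11^1*13^1*59^( - 1) 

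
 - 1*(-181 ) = 181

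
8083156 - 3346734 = 4736422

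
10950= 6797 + 4153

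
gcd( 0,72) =72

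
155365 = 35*4439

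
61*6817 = 415837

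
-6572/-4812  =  1 + 440/1203 = 1.37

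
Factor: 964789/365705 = 5^(  -  1)*7^1*73141^(  -  1) * 137827^1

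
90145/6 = 90145/6 = 15024.17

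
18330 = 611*30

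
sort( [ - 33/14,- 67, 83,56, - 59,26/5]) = [ - 67,-59, - 33/14,26/5,56, 83]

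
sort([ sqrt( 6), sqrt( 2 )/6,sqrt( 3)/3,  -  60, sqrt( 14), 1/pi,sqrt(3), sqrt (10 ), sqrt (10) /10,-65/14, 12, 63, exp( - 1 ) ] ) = [  -  60 ,-65/14, sqrt(2) /6, sqrt( 10) /10 , 1/pi, exp( - 1), sqrt (3 )/3, sqrt( 3), sqrt( 6 ) , sqrt ( 10), sqrt(14), 12,63 ]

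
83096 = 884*94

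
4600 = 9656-5056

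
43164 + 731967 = 775131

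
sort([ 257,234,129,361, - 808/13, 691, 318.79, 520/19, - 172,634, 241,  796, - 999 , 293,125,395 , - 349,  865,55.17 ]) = [ - 999, - 349, - 172, - 808/13, 520/19 , 55.17, 125, 129, 234,241,257, 293, 318.79,361, 395, 634,  691,  796, 865]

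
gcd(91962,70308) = 54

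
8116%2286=1258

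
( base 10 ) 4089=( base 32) 3vp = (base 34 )3i9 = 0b111111111001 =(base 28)561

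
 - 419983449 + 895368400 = 475384951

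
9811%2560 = 2131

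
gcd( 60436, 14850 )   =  2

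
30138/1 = 30138 = 30138.00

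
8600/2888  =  1075/361 =2.98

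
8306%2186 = 1748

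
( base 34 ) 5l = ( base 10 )191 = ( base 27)72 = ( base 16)BF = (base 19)A1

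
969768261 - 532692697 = 437075564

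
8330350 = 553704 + 7776646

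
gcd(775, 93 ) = 31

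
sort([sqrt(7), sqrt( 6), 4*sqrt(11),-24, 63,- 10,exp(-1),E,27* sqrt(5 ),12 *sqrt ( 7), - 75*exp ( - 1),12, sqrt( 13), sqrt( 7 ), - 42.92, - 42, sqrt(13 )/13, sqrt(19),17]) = [  -  42.92, -42, - 75*exp( - 1),-24,-10,sqrt(13)/13,exp(-1), sqrt(6),sqrt(7),sqrt(7 ),E,sqrt(13 ),sqrt(19),12, 4* sqrt(11),17, 12 * sqrt( 7),27*sqrt(5),63] 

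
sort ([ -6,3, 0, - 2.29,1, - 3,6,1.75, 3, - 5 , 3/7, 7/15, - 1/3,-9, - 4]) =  [-9,-6, - 5, - 4,-3, - 2.29 , - 1/3, 0, 3/7,7/15, 1, 1.75, 3,3, 6]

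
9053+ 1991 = 11044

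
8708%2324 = 1736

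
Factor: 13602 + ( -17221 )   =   - 3619 = - 7^1*11^1*47^1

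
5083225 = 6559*775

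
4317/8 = 539 + 5/8 = 539.62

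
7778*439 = 3414542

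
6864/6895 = 6864/6895 = 1.00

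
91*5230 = 475930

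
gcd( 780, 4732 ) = 52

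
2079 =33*63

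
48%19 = 10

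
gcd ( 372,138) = 6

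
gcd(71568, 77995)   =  1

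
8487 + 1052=9539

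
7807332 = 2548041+5259291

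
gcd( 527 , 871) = 1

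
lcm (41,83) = 3403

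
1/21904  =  1/21904 = 0.00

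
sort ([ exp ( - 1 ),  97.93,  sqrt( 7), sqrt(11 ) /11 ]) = [ sqrt(11 )/11, exp( - 1),sqrt( 7), 97.93 ]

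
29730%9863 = 141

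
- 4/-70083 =4/70083 = 0.00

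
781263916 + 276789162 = 1058053078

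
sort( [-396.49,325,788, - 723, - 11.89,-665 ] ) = [ - 723, - 665, - 396.49, - 11.89 , 325,788 ] 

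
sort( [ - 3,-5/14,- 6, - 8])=[ - 8, -6 , - 3, - 5/14 ]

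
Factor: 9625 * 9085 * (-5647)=-5^4*7^1*11^1 * 23^1 * 79^1*5647^1=-493791326875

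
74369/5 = 74369/5 = 14873.80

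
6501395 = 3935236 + 2566159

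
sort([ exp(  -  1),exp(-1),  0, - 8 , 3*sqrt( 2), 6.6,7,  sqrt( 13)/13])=[ - 8,0,sqrt(13) /13, exp( - 1),exp(-1),3*sqrt ( 2),6.6 , 7]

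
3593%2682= 911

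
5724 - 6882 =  - 1158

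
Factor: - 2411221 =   -  2411221^1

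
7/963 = 7/963=0.01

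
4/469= 4/469 = 0.01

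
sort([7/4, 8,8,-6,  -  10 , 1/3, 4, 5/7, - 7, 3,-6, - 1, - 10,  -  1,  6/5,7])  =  [ - 10,-10, - 7,-6,  -  6, - 1, - 1, 1/3, 5/7,6/5, 7/4,3,4,  7,8,8 ]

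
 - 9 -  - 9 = 0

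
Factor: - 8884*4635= -41177340=- 2^2*3^2*5^1*103^1*2221^1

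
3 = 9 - 6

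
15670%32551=15670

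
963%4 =3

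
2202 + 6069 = 8271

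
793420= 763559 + 29861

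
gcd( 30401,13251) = 7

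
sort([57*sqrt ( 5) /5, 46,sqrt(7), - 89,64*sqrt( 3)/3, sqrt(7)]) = [ -89, sqrt( 7 )  ,  sqrt( 7),  57 * sqrt( 5)/5,  64*sqrt(3 )/3 , 46] 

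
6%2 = 0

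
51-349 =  - 298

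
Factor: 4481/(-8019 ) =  - 3^( - 6) *11^( - 1)*4481^1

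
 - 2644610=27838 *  (-95 )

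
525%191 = 143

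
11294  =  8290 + 3004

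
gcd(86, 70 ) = 2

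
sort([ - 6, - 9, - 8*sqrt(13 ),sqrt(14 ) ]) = [- 8*sqrt(13), - 9,  -  6,  sqrt(14)]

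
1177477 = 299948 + 877529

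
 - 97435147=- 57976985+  - 39458162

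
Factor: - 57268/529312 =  - 103/952=- 2^( - 3) * 7^( - 1)*17^( - 1)* 103^1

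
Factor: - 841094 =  - 2^1*  193^1*2179^1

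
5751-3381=2370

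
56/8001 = 8/1143 = 0.01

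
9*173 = 1557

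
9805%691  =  131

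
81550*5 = 407750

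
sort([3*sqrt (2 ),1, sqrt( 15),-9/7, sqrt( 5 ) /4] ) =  [ - 9/7,sqrt( 5)/4, 1, sqrt(15),  3*sqrt( 2)] 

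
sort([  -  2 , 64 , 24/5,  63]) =[ - 2,24/5,63, 64]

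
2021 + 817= 2838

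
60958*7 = 426706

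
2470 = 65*38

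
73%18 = 1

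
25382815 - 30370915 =-4988100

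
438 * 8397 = 3677886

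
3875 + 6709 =10584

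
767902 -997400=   -  229498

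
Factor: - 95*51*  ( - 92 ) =2^2*3^1*5^1*17^1*19^1*23^1=445740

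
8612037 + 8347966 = 16960003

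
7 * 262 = 1834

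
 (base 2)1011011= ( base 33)2p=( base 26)3d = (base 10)91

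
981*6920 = 6788520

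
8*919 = 7352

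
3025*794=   2401850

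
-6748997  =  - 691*9767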